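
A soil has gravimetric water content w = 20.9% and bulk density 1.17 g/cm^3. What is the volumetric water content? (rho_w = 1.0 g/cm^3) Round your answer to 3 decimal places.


Step 1: theta = (w / 100) * BD / rho_w
Step 2: theta = (20.9 / 100) * 1.17 / 1.0
Step 3: theta = 0.209 * 1.17
Step 4: theta = 0.245

0.245


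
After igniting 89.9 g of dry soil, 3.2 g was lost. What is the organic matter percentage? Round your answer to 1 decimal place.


Step 1: OM% = 100 * LOI / sample mass
Step 2: OM = 100 * 3.2 / 89.9
Step 3: OM = 3.6%

3.6


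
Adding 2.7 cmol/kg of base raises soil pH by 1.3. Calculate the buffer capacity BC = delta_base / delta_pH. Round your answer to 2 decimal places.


Step 1: BC = change in base / change in pH
Step 2: BC = 2.7 / 1.3
Step 3: BC = 2.08 cmol/(kg*pH unit)

2.08


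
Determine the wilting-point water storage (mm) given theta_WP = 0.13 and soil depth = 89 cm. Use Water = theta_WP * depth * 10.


Step 1: Water (mm) = theta_WP * depth * 10
Step 2: Water = 0.13 * 89 * 10
Step 3: Water = 115.7 mm

115.7


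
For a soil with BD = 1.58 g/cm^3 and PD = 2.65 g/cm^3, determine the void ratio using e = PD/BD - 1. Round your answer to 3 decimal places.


Step 1: e = PD / BD - 1
Step 2: e = 2.65 / 1.58 - 1
Step 3: e = 1.67722 - 1
Step 4: e = 0.677

0.677


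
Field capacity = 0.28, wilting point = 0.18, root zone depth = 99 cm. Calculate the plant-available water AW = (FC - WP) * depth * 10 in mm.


Step 1: Available water = (FC - WP) * depth * 10
Step 2: AW = (0.28 - 0.18) * 99 * 10
Step 3: AW = 0.1 * 99 * 10
Step 4: AW = 99.0 mm

99.0


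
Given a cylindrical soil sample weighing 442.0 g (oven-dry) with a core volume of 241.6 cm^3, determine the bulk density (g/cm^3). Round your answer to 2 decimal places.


Step 1: Identify the formula: BD = dry mass / volume
Step 2: Substitute values: BD = 442.0 / 241.6
Step 3: BD = 1.83 g/cm^3

1.83


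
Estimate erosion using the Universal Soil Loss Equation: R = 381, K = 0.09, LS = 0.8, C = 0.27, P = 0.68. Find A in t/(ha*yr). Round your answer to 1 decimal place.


Step 1: A = R * K * LS * C * P
Step 2: R * K = 381 * 0.09 = 34.29
Step 3: (R*K) * LS = 34.29 * 0.8 = 27.432
Step 4: * C * P = 27.432 * 0.27 * 0.68 = 5.0
Step 5: A = 5.0 t/(ha*yr)

5.0


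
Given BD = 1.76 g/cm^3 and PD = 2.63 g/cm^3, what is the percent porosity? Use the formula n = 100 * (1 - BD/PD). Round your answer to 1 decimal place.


Step 1: Formula: n = 100 * (1 - BD / PD)
Step 2: n = 100 * (1 - 1.76 / 2.63)
Step 3: n = 100 * (1 - 0.6692)
Step 4: n = 33.1%

33.1


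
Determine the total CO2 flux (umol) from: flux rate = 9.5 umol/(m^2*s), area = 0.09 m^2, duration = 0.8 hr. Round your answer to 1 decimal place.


Step 1: Convert time to seconds: 0.8 hr * 3600 = 2880.0 s
Step 2: Total = flux * area * time_s
Step 3: Total = 9.5 * 0.09 * 2880.0
Step 4: Total = 2462.4 umol

2462.4


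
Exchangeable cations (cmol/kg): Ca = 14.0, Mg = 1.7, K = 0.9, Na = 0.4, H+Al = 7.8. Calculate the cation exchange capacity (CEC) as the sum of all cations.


Step 1: CEC = Ca + Mg + K + Na + (H+Al)
Step 2: CEC = 14.0 + 1.7 + 0.9 + 0.4 + 7.8
Step 3: CEC = 24.8 cmol/kg

24.8


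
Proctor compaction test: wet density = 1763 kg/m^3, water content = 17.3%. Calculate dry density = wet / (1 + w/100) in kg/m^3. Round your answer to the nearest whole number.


Step 1: Dry density = wet density / (1 + w/100)
Step 2: Dry density = 1763 / (1 + 17.3/100)
Step 3: Dry density = 1763 / 1.173
Step 4: Dry density = 1503 kg/m^3

1503


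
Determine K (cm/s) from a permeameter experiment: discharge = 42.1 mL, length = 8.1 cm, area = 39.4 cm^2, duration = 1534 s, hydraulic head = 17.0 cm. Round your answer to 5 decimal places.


Step 1: K = Q * L / (A * t * h)
Step 2: Numerator = 42.1 * 8.1 = 341.01
Step 3: Denominator = 39.4 * 1534 * 17.0 = 1027473.2
Step 4: K = 341.01 / 1027473.2 = 0.00033 cm/s

0.00033


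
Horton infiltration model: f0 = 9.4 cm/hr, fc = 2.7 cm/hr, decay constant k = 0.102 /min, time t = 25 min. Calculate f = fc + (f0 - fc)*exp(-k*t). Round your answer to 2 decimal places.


Step 1: f = fc + (f0 - fc) * exp(-k * t)
Step 2: exp(-0.102 * 25) = 0.078082
Step 3: f = 2.7 + (9.4 - 2.7) * 0.078082
Step 4: f = 2.7 + 6.7 * 0.078082
Step 5: f = 3.22 cm/hr

3.22


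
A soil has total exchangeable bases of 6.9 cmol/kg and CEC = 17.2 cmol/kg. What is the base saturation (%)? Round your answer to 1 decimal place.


Step 1: BS = 100 * (sum of bases) / CEC
Step 2: BS = 100 * 6.9 / 17.2
Step 3: BS = 40.1%

40.1


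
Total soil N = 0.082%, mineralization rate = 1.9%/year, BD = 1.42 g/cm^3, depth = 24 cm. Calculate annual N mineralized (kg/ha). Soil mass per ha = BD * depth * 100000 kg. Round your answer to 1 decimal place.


Step 1: Soil mass per ha = BD * depth * 100000 = 1.42 * 24 * 100000 = 3408000 kg
Step 2: Total N pool = soil mass * N%/100 = 3408000 * 0.082/100 = 2794.56 kg/ha
Step 3: N mineralized = N pool * rate%/100 = 2794.56 * 1.9/100 = 53.1 kg/ha/yr

53.1


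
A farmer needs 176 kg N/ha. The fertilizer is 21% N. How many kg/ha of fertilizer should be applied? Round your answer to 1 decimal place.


Step 1: Fertilizer rate = target N / (N content / 100)
Step 2: Rate = 176 / (21 / 100)
Step 3: Rate = 176 / 0.21
Step 4: Rate = 838.1 kg/ha

838.1


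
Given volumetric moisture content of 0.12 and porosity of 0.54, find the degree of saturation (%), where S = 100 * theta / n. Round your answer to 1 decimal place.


Step 1: S = 100 * theta_v / n
Step 2: S = 100 * 0.12 / 0.54
Step 3: S = 22.2%

22.2


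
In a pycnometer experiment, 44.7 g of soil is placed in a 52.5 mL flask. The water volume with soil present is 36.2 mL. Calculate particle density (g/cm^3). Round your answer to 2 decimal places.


Step 1: Volume of solids = flask volume - water volume with soil
Step 2: V_solids = 52.5 - 36.2 = 16.3 mL
Step 3: Particle density = mass / V_solids = 44.7 / 16.3 = 2.74 g/cm^3

2.74


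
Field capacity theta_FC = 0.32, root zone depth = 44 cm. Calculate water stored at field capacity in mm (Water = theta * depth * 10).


Step 1: Water (mm) = theta_FC * depth (cm) * 10
Step 2: Water = 0.32 * 44 * 10
Step 3: Water = 140.8 mm

140.8


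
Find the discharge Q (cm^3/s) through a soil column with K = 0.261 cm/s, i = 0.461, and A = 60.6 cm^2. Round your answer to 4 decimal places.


Step 1: Apply Darcy's law: Q = K * i * A
Step 2: Q = 0.261 * 0.461 * 60.6
Step 3: Q = 7.2915 cm^3/s

7.2915


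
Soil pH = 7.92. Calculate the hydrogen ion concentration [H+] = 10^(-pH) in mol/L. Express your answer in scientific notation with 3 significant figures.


Step 1: [H+] = 10^(-pH)
Step 2: [H+] = 10^(-7.92)
Step 3: [H+] = 1.20e-08 mol/L

1.20e-08


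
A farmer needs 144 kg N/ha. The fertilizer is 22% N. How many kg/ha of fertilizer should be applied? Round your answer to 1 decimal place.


Step 1: Fertilizer rate = target N / (N content / 100)
Step 2: Rate = 144 / (22 / 100)
Step 3: Rate = 144 / 0.22
Step 4: Rate = 654.5 kg/ha

654.5


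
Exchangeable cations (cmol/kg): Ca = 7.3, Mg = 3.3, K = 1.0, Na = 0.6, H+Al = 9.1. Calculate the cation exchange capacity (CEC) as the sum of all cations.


Step 1: CEC = Ca + Mg + K + Na + (H+Al)
Step 2: CEC = 7.3 + 3.3 + 1.0 + 0.6 + 9.1
Step 3: CEC = 21.3 cmol/kg

21.3


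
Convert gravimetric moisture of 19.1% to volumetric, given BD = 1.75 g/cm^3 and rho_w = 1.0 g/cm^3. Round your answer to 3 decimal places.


Step 1: theta = (w / 100) * BD / rho_w
Step 2: theta = (19.1 / 100) * 1.75 / 1.0
Step 3: theta = 0.191 * 1.75
Step 4: theta = 0.334

0.334


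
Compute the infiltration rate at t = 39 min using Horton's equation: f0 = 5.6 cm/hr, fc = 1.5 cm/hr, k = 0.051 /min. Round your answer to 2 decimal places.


Step 1: f = fc + (f0 - fc) * exp(-k * t)
Step 2: exp(-0.051 * 39) = 0.136832
Step 3: f = 1.5 + (5.6 - 1.5) * 0.136832
Step 4: f = 1.5 + 4.1 * 0.136832
Step 5: f = 2.06 cm/hr

2.06


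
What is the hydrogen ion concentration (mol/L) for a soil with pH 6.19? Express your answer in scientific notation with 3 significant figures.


Step 1: [H+] = 10^(-pH)
Step 2: [H+] = 10^(-6.19)
Step 3: [H+] = 6.46e-07 mol/L

6.46e-07


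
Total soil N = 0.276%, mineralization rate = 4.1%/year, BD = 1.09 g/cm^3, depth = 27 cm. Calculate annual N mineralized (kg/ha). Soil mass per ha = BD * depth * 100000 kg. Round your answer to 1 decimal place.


Step 1: Soil mass per ha = BD * depth * 100000 = 1.09 * 27 * 100000 = 2943000 kg
Step 2: Total N pool = soil mass * N%/100 = 2943000 * 0.276/100 = 8122.68 kg/ha
Step 3: N mineralized = N pool * rate%/100 = 8122.68 * 4.1/100 = 333.0 kg/ha/yr

333.0


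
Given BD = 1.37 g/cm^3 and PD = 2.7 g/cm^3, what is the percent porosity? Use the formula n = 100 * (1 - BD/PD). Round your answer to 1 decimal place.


Step 1: Formula: n = 100 * (1 - BD / PD)
Step 2: n = 100 * (1 - 1.37 / 2.7)
Step 3: n = 100 * (1 - 0.50741)
Step 4: n = 49.3%

49.3


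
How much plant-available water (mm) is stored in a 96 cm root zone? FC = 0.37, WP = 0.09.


Step 1: Available water = (FC - WP) * depth * 10
Step 2: AW = (0.37 - 0.09) * 96 * 10
Step 3: AW = 0.28 * 96 * 10
Step 4: AW = 268.8 mm

268.8


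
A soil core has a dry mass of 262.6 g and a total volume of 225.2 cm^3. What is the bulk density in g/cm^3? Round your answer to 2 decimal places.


Step 1: Identify the formula: BD = dry mass / volume
Step 2: Substitute values: BD = 262.6 / 225.2
Step 3: BD = 1.17 g/cm^3

1.17


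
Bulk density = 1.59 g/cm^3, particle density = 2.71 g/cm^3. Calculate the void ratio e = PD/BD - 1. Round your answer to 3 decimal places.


Step 1: e = PD / BD - 1
Step 2: e = 2.71 / 1.59 - 1
Step 3: e = 1.7044 - 1
Step 4: e = 0.704

0.704


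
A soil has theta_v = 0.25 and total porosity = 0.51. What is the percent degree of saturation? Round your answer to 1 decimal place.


Step 1: S = 100 * theta_v / n
Step 2: S = 100 * 0.25 / 0.51
Step 3: S = 49.0%

49.0


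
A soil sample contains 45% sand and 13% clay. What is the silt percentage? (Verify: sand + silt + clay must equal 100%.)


Step 1: sand + silt + clay = 100%
Step 2: silt = 100 - sand - clay
Step 3: silt = 100 - 45 - 13
Step 4: silt = 42%

42


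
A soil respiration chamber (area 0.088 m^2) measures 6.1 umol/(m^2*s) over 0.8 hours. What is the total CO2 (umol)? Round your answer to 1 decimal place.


Step 1: Convert time to seconds: 0.8 hr * 3600 = 2880.0 s
Step 2: Total = flux * area * time_s
Step 3: Total = 6.1 * 0.088 * 2880.0
Step 4: Total = 1546.0 umol

1546.0


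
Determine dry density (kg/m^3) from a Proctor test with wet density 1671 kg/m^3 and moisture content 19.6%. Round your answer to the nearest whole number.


Step 1: Dry density = wet density / (1 + w/100)
Step 2: Dry density = 1671 / (1 + 19.6/100)
Step 3: Dry density = 1671 / 1.196
Step 4: Dry density = 1397 kg/m^3

1397


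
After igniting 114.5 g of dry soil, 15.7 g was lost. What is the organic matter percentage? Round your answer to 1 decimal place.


Step 1: OM% = 100 * LOI / sample mass
Step 2: OM = 100 * 15.7 / 114.5
Step 3: OM = 13.7%

13.7


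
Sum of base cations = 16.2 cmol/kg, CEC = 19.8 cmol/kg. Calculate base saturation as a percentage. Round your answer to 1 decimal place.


Step 1: BS = 100 * (sum of bases) / CEC
Step 2: BS = 100 * 16.2 / 19.8
Step 3: BS = 81.8%

81.8


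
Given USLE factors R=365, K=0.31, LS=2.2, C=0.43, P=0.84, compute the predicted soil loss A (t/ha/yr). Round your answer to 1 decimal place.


Step 1: A = R * K * LS * C * P
Step 2: R * K = 365 * 0.31 = 113.15
Step 3: (R*K) * LS = 113.15 * 2.2 = 248.93
Step 4: * C * P = 248.93 * 0.43 * 0.84 = 89.9
Step 5: A = 89.9 t/(ha*yr)

89.9


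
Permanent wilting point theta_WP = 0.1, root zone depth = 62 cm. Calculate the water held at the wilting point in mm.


Step 1: Water (mm) = theta_WP * depth * 10
Step 2: Water = 0.1 * 62 * 10
Step 3: Water = 62.0 mm

62.0


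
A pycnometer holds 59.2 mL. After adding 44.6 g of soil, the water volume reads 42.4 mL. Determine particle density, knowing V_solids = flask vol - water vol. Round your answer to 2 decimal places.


Step 1: Volume of solids = flask volume - water volume with soil
Step 2: V_solids = 59.2 - 42.4 = 16.8 mL
Step 3: Particle density = mass / V_solids = 44.6 / 16.8 = 2.65 g/cm^3

2.65


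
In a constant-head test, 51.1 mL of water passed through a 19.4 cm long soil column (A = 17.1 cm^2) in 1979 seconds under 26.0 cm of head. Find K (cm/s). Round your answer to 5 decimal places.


Step 1: K = Q * L / (A * t * h)
Step 2: Numerator = 51.1 * 19.4 = 991.34
Step 3: Denominator = 17.1 * 1979 * 26.0 = 879863.4
Step 4: K = 991.34 / 879863.4 = 0.00113 cm/s

0.00113


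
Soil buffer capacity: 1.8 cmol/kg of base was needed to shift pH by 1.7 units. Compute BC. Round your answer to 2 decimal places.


Step 1: BC = change in base / change in pH
Step 2: BC = 1.8 / 1.7
Step 3: BC = 1.06 cmol/(kg*pH unit)

1.06


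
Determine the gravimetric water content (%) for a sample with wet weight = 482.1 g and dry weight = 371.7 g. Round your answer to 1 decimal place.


Step 1: Water mass = wet - dry = 482.1 - 371.7 = 110.4 g
Step 2: w = 100 * water mass / dry mass
Step 3: w = 100 * 110.4 / 371.7 = 29.7%

29.7


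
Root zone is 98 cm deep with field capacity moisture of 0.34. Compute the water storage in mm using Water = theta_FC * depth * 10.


Step 1: Water (mm) = theta_FC * depth (cm) * 10
Step 2: Water = 0.34 * 98 * 10
Step 3: Water = 333.2 mm

333.2


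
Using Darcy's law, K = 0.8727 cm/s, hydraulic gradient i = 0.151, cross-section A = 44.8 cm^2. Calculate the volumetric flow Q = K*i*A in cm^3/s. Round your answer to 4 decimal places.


Step 1: Apply Darcy's law: Q = K * i * A
Step 2: Q = 0.8727 * 0.151 * 44.8
Step 3: Q = 5.9036 cm^3/s

5.9036


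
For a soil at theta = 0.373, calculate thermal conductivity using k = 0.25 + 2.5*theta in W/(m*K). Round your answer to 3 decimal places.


Step 1: k = 0.25 + 2.5 * theta
Step 2: k = 0.25 + 2.5 * 0.373
Step 3: k = 0.25 + 0.933
Step 4: k = 1.183 W/(m*K)

1.183


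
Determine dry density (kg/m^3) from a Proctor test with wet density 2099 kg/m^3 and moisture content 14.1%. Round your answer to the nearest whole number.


Step 1: Dry density = wet density / (1 + w/100)
Step 2: Dry density = 2099 / (1 + 14.1/100)
Step 3: Dry density = 2099 / 1.141
Step 4: Dry density = 1840 kg/m^3

1840


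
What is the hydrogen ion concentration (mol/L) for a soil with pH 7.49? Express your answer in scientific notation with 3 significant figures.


Step 1: [H+] = 10^(-pH)
Step 2: [H+] = 10^(-7.49)
Step 3: [H+] = 3.24e-08 mol/L

3.24e-08


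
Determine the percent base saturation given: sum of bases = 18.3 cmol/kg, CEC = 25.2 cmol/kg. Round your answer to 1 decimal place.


Step 1: BS = 100 * (sum of bases) / CEC
Step 2: BS = 100 * 18.3 / 25.2
Step 3: BS = 72.6%

72.6


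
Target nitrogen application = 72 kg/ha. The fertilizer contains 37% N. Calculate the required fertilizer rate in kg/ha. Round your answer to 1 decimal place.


Step 1: Fertilizer rate = target N / (N content / 100)
Step 2: Rate = 72 / (37 / 100)
Step 3: Rate = 72 / 0.37
Step 4: Rate = 194.6 kg/ha

194.6


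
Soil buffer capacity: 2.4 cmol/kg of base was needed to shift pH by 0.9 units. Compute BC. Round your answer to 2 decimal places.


Step 1: BC = change in base / change in pH
Step 2: BC = 2.4 / 0.9
Step 3: BC = 2.67 cmol/(kg*pH unit)

2.67


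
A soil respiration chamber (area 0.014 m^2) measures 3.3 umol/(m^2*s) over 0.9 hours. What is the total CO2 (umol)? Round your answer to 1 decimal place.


Step 1: Convert time to seconds: 0.9 hr * 3600 = 3240.0 s
Step 2: Total = flux * area * time_s
Step 3: Total = 3.3 * 0.014 * 3240.0
Step 4: Total = 149.7 umol

149.7


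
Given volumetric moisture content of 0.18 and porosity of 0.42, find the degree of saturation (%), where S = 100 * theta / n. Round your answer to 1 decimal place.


Step 1: S = 100 * theta_v / n
Step 2: S = 100 * 0.18 / 0.42
Step 3: S = 42.9%

42.9


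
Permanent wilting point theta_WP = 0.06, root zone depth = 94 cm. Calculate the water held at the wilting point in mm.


Step 1: Water (mm) = theta_WP * depth * 10
Step 2: Water = 0.06 * 94 * 10
Step 3: Water = 56.4 mm

56.4


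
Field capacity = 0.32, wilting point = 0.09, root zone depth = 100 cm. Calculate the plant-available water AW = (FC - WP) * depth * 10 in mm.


Step 1: Available water = (FC - WP) * depth * 10
Step 2: AW = (0.32 - 0.09) * 100 * 10
Step 3: AW = 0.23 * 100 * 10
Step 4: AW = 230.0 mm

230.0


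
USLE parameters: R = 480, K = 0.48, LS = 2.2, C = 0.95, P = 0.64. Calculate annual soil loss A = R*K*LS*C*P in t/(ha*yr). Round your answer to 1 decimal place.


Step 1: A = R * K * LS * C * P
Step 2: R * K = 480 * 0.48 = 230.4
Step 3: (R*K) * LS = 230.4 * 2.2 = 506.88
Step 4: * C * P = 506.88 * 0.95 * 0.64 = 308.2
Step 5: A = 308.2 t/(ha*yr)

308.2


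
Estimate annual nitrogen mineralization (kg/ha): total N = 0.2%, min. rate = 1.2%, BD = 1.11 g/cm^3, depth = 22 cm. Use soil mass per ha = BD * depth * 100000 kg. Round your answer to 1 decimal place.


Step 1: Soil mass per ha = BD * depth * 100000 = 1.11 * 22 * 100000 = 2442000 kg
Step 2: Total N pool = soil mass * N%/100 = 2442000 * 0.2/100 = 4884.0 kg/ha
Step 3: N mineralized = N pool * rate%/100 = 4884.0 * 1.2/100 = 58.6 kg/ha/yr

58.6


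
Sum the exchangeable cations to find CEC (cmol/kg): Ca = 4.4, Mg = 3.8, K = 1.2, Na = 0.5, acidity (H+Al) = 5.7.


Step 1: CEC = Ca + Mg + K + Na + (H+Al)
Step 2: CEC = 4.4 + 3.8 + 1.2 + 0.5 + 5.7
Step 3: CEC = 15.6 cmol/kg

15.6


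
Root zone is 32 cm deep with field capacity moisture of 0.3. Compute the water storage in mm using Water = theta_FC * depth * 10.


Step 1: Water (mm) = theta_FC * depth (cm) * 10
Step 2: Water = 0.3 * 32 * 10
Step 3: Water = 96.0 mm

96.0


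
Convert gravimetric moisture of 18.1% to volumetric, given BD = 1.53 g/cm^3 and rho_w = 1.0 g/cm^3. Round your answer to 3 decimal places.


Step 1: theta = (w / 100) * BD / rho_w
Step 2: theta = (18.1 / 100) * 1.53 / 1.0
Step 3: theta = 0.181 * 1.53
Step 4: theta = 0.277

0.277


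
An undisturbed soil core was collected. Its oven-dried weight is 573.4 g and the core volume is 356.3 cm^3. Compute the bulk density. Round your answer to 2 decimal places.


Step 1: Identify the formula: BD = dry mass / volume
Step 2: Substitute values: BD = 573.4 / 356.3
Step 3: BD = 1.61 g/cm^3

1.61


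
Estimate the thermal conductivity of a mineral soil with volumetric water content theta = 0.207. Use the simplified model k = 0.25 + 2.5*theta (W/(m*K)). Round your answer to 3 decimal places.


Step 1: k = 0.25 + 2.5 * theta
Step 2: k = 0.25 + 2.5 * 0.207
Step 3: k = 0.25 + 0.518
Step 4: k = 0.768 W/(m*K)

0.768


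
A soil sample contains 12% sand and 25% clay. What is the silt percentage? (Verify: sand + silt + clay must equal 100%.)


Step 1: sand + silt + clay = 100%
Step 2: silt = 100 - sand - clay
Step 3: silt = 100 - 12 - 25
Step 4: silt = 63%

63


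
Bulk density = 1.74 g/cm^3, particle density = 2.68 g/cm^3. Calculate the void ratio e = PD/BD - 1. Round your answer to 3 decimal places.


Step 1: e = PD / BD - 1
Step 2: e = 2.68 / 1.74 - 1
Step 3: e = 1.54023 - 1
Step 4: e = 0.54

0.54


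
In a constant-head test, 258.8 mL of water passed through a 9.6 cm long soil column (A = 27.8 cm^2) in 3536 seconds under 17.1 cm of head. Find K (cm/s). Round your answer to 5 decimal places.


Step 1: K = Q * L / (A * t * h)
Step 2: Numerator = 258.8 * 9.6 = 2484.48
Step 3: Denominator = 27.8 * 3536 * 17.1 = 1680943.68
Step 4: K = 2484.48 / 1680943.68 = 0.00148 cm/s

0.00148


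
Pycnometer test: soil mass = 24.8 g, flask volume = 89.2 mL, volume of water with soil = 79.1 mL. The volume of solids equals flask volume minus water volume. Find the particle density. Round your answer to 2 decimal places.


Step 1: Volume of solids = flask volume - water volume with soil
Step 2: V_solids = 89.2 - 79.1 = 10.1 mL
Step 3: Particle density = mass / V_solids = 24.8 / 10.1 = 2.46 g/cm^3

2.46


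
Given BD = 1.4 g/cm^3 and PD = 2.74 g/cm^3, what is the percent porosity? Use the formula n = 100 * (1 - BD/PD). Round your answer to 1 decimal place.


Step 1: Formula: n = 100 * (1 - BD / PD)
Step 2: n = 100 * (1 - 1.4 / 2.74)
Step 3: n = 100 * (1 - 0.51095)
Step 4: n = 48.9%

48.9


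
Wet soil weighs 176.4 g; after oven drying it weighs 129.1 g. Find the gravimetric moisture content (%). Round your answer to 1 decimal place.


Step 1: Water mass = wet - dry = 176.4 - 129.1 = 47.3 g
Step 2: w = 100 * water mass / dry mass
Step 3: w = 100 * 47.3 / 129.1 = 36.6%

36.6


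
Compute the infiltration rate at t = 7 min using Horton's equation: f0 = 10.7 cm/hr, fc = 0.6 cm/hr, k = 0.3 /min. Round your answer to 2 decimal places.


Step 1: f = fc + (f0 - fc) * exp(-k * t)
Step 2: exp(-0.3 * 7) = 0.122456
Step 3: f = 0.6 + (10.7 - 0.6) * 0.122456
Step 4: f = 0.6 + 10.1 * 0.122456
Step 5: f = 1.84 cm/hr

1.84


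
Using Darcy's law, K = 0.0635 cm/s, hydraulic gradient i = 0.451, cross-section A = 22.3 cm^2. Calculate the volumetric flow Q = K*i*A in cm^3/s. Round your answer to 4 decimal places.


Step 1: Apply Darcy's law: Q = K * i * A
Step 2: Q = 0.0635 * 0.451 * 22.3
Step 3: Q = 0.6386 cm^3/s

0.6386


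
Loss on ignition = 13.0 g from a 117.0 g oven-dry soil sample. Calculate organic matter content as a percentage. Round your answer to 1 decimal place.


Step 1: OM% = 100 * LOI / sample mass
Step 2: OM = 100 * 13.0 / 117.0
Step 3: OM = 11.1%

11.1


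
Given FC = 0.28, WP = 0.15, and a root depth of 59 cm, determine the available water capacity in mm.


Step 1: Available water = (FC - WP) * depth * 10
Step 2: AW = (0.28 - 0.15) * 59 * 10
Step 3: AW = 0.13 * 59 * 10
Step 4: AW = 76.7 mm

76.7


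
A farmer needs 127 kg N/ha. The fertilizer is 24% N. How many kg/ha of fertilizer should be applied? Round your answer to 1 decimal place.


Step 1: Fertilizer rate = target N / (N content / 100)
Step 2: Rate = 127 / (24 / 100)
Step 3: Rate = 127 / 0.24
Step 4: Rate = 529.2 kg/ha

529.2


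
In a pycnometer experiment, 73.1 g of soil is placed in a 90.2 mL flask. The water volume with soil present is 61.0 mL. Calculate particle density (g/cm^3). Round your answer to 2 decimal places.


Step 1: Volume of solids = flask volume - water volume with soil
Step 2: V_solids = 90.2 - 61.0 = 29.2 mL
Step 3: Particle density = mass / V_solids = 73.1 / 29.2 = 2.5 g/cm^3

2.5


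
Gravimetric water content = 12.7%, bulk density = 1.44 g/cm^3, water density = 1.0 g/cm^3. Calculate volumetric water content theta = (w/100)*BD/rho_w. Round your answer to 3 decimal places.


Step 1: theta = (w / 100) * BD / rho_w
Step 2: theta = (12.7 / 100) * 1.44 / 1.0
Step 3: theta = 0.127 * 1.44
Step 4: theta = 0.183

0.183


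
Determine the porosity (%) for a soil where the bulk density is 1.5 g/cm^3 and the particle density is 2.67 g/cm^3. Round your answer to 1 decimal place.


Step 1: Formula: n = 100 * (1 - BD / PD)
Step 2: n = 100 * (1 - 1.5 / 2.67)
Step 3: n = 100 * (1 - 0.5618)
Step 4: n = 43.8%

43.8


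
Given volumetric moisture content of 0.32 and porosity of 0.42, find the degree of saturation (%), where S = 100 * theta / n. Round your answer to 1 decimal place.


Step 1: S = 100 * theta_v / n
Step 2: S = 100 * 0.32 / 0.42
Step 3: S = 76.2%

76.2


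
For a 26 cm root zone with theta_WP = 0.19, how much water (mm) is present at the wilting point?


Step 1: Water (mm) = theta_WP * depth * 10
Step 2: Water = 0.19 * 26 * 10
Step 3: Water = 49.4 mm

49.4


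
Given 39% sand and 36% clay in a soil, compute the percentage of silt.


Step 1: sand + silt + clay = 100%
Step 2: silt = 100 - sand - clay
Step 3: silt = 100 - 39 - 36
Step 4: silt = 25%

25


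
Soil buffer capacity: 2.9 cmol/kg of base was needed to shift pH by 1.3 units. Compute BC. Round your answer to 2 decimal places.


Step 1: BC = change in base / change in pH
Step 2: BC = 2.9 / 1.3
Step 3: BC = 2.23 cmol/(kg*pH unit)

2.23


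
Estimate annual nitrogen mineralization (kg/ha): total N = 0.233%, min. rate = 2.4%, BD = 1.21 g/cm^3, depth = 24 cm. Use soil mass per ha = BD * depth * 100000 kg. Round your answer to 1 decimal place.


Step 1: Soil mass per ha = BD * depth * 100000 = 1.21 * 24 * 100000 = 2904000 kg
Step 2: Total N pool = soil mass * N%/100 = 2904000 * 0.233/100 = 6766.32 kg/ha
Step 3: N mineralized = N pool * rate%/100 = 6766.32 * 2.4/100 = 162.4 kg/ha/yr

162.4


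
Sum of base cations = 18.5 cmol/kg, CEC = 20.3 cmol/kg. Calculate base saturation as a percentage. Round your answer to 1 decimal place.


Step 1: BS = 100 * (sum of bases) / CEC
Step 2: BS = 100 * 18.5 / 20.3
Step 3: BS = 91.1%

91.1


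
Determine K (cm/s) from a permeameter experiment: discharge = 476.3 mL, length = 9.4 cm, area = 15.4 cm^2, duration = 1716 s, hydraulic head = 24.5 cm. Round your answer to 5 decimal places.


Step 1: K = Q * L / (A * t * h)
Step 2: Numerator = 476.3 * 9.4 = 4477.22
Step 3: Denominator = 15.4 * 1716 * 24.5 = 647446.8
Step 4: K = 4477.22 / 647446.8 = 0.00692 cm/s

0.00692


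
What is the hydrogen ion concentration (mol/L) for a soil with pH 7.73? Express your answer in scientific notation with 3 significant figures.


Step 1: [H+] = 10^(-pH)
Step 2: [H+] = 10^(-7.73)
Step 3: [H+] = 1.86e-08 mol/L

1.86e-08


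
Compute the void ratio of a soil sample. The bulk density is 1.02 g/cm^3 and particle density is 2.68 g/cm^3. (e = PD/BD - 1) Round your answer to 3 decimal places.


Step 1: e = PD / BD - 1
Step 2: e = 2.68 / 1.02 - 1
Step 3: e = 2.62745 - 1
Step 4: e = 1.627

1.627


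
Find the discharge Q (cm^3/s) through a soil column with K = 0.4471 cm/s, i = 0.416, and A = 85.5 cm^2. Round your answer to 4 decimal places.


Step 1: Apply Darcy's law: Q = K * i * A
Step 2: Q = 0.4471 * 0.416 * 85.5
Step 3: Q = 15.9025 cm^3/s

15.9025


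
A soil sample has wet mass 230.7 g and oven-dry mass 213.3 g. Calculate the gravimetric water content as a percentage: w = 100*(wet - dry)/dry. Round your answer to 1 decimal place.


Step 1: Water mass = wet - dry = 230.7 - 213.3 = 17.4 g
Step 2: w = 100 * water mass / dry mass
Step 3: w = 100 * 17.4 / 213.3 = 8.2%

8.2


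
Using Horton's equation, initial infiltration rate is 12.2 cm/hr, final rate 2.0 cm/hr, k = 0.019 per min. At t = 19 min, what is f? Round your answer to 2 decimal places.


Step 1: f = fc + (f0 - fc) * exp(-k * t)
Step 2: exp(-0.019 * 19) = 0.696979
Step 3: f = 2.0 + (12.2 - 2.0) * 0.696979
Step 4: f = 2.0 + 10.2 * 0.696979
Step 5: f = 9.11 cm/hr

9.11


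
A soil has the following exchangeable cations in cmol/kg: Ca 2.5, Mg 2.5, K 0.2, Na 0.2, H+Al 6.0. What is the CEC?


Step 1: CEC = Ca + Mg + K + Na + (H+Al)
Step 2: CEC = 2.5 + 2.5 + 0.2 + 0.2 + 6.0
Step 3: CEC = 11.4 cmol/kg

11.4


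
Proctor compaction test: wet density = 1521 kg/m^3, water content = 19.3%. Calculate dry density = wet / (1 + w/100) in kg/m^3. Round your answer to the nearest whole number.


Step 1: Dry density = wet density / (1 + w/100)
Step 2: Dry density = 1521 / (1 + 19.3/100)
Step 3: Dry density = 1521 / 1.193
Step 4: Dry density = 1275 kg/m^3

1275


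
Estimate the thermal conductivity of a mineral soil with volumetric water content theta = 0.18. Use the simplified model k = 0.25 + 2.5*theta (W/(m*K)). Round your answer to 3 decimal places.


Step 1: k = 0.25 + 2.5 * theta
Step 2: k = 0.25 + 2.5 * 0.18
Step 3: k = 0.25 + 0.45
Step 4: k = 0.7 W/(m*K)

0.7


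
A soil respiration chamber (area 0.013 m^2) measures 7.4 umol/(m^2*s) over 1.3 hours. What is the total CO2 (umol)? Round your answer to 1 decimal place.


Step 1: Convert time to seconds: 1.3 hr * 3600 = 4680.0 s
Step 2: Total = flux * area * time_s
Step 3: Total = 7.4 * 0.013 * 4680.0
Step 4: Total = 450.2 umol

450.2


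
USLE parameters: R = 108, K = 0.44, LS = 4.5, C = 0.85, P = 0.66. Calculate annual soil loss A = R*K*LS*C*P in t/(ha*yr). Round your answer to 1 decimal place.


Step 1: A = R * K * LS * C * P
Step 2: R * K = 108 * 0.44 = 47.52
Step 3: (R*K) * LS = 47.52 * 4.5 = 213.84
Step 4: * C * P = 213.84 * 0.85 * 0.66 = 120.0
Step 5: A = 120.0 t/(ha*yr)

120.0


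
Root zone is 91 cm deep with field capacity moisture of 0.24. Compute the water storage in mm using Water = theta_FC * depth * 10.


Step 1: Water (mm) = theta_FC * depth (cm) * 10
Step 2: Water = 0.24 * 91 * 10
Step 3: Water = 218.4 mm

218.4


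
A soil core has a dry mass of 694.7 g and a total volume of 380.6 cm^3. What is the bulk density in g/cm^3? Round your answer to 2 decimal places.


Step 1: Identify the formula: BD = dry mass / volume
Step 2: Substitute values: BD = 694.7 / 380.6
Step 3: BD = 1.83 g/cm^3

1.83


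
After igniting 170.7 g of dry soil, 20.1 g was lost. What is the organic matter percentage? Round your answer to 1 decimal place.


Step 1: OM% = 100 * LOI / sample mass
Step 2: OM = 100 * 20.1 / 170.7
Step 3: OM = 11.8%

11.8


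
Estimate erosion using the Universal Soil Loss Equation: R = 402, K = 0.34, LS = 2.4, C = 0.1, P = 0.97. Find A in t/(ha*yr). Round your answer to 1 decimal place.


Step 1: A = R * K * LS * C * P
Step 2: R * K = 402 * 0.34 = 136.68
Step 3: (R*K) * LS = 136.68 * 2.4 = 328.032
Step 4: * C * P = 328.032 * 0.1 * 0.97 = 31.8
Step 5: A = 31.8 t/(ha*yr)

31.8


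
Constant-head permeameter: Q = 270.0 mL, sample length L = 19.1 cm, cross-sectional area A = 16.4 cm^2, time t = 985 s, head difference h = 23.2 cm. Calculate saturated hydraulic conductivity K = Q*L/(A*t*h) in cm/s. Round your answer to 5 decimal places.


Step 1: K = Q * L / (A * t * h)
Step 2: Numerator = 270.0 * 19.1 = 5157.0
Step 3: Denominator = 16.4 * 985 * 23.2 = 374772.8
Step 4: K = 5157.0 / 374772.8 = 0.01376 cm/s

0.01376


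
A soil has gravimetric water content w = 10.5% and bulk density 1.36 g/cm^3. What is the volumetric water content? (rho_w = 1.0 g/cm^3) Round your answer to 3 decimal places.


Step 1: theta = (w / 100) * BD / rho_w
Step 2: theta = (10.5 / 100) * 1.36 / 1.0
Step 3: theta = 0.105 * 1.36
Step 4: theta = 0.143

0.143


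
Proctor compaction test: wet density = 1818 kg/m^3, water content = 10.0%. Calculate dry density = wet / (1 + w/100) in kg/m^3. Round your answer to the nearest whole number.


Step 1: Dry density = wet density / (1 + w/100)
Step 2: Dry density = 1818 / (1 + 10.0/100)
Step 3: Dry density = 1818 / 1.1
Step 4: Dry density = 1653 kg/m^3

1653


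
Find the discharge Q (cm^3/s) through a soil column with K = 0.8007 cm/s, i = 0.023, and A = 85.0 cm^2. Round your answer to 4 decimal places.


Step 1: Apply Darcy's law: Q = K * i * A
Step 2: Q = 0.8007 * 0.023 * 85.0
Step 3: Q = 1.5654 cm^3/s

1.5654


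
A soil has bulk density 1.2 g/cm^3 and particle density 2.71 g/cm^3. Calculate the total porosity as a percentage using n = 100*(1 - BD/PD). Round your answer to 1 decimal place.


Step 1: Formula: n = 100 * (1 - BD / PD)
Step 2: n = 100 * (1 - 1.2 / 2.71)
Step 3: n = 100 * (1 - 0.4428)
Step 4: n = 55.7%

55.7


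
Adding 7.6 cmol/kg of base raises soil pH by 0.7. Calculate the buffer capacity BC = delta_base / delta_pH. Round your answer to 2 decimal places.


Step 1: BC = change in base / change in pH
Step 2: BC = 7.6 / 0.7
Step 3: BC = 10.86 cmol/(kg*pH unit)

10.86


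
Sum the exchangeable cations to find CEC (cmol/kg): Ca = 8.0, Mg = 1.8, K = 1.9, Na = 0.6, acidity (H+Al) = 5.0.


Step 1: CEC = Ca + Mg + K + Na + (H+Al)
Step 2: CEC = 8.0 + 1.8 + 1.9 + 0.6 + 5.0
Step 3: CEC = 17.3 cmol/kg

17.3


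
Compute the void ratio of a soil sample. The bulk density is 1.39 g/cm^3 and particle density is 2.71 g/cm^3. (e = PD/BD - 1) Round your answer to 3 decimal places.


Step 1: e = PD / BD - 1
Step 2: e = 2.71 / 1.39 - 1
Step 3: e = 1.94964 - 1
Step 4: e = 0.95

0.95


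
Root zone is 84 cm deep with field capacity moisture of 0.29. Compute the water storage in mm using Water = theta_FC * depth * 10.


Step 1: Water (mm) = theta_FC * depth (cm) * 10
Step 2: Water = 0.29 * 84 * 10
Step 3: Water = 243.6 mm

243.6


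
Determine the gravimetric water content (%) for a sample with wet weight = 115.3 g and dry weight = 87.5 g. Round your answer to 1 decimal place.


Step 1: Water mass = wet - dry = 115.3 - 87.5 = 27.8 g
Step 2: w = 100 * water mass / dry mass
Step 3: w = 100 * 27.8 / 87.5 = 31.8%

31.8


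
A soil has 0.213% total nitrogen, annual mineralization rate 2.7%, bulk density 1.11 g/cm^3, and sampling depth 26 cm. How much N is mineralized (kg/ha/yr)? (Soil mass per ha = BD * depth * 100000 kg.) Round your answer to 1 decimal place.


Step 1: Soil mass per ha = BD * depth * 100000 = 1.11 * 26 * 100000 = 2886000 kg
Step 2: Total N pool = soil mass * N%/100 = 2886000 * 0.213/100 = 6147.18 kg/ha
Step 3: N mineralized = N pool * rate%/100 = 6147.18 * 2.7/100 = 166.0 kg/ha/yr

166.0


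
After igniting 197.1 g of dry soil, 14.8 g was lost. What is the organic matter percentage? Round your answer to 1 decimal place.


Step 1: OM% = 100 * LOI / sample mass
Step 2: OM = 100 * 14.8 / 197.1
Step 3: OM = 7.5%

7.5


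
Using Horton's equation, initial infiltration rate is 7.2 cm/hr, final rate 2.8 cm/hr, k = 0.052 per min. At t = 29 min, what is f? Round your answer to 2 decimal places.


Step 1: f = fc + (f0 - fc) * exp(-k * t)
Step 2: exp(-0.052 * 29) = 0.221352
Step 3: f = 2.8 + (7.2 - 2.8) * 0.221352
Step 4: f = 2.8 + 4.4 * 0.221352
Step 5: f = 3.77 cm/hr

3.77


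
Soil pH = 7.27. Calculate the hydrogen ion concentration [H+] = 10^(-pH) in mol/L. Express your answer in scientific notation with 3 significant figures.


Step 1: [H+] = 10^(-pH)
Step 2: [H+] = 10^(-7.27)
Step 3: [H+] = 5.37e-08 mol/L

5.37e-08


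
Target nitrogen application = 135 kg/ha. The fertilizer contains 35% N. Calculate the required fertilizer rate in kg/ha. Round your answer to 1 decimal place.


Step 1: Fertilizer rate = target N / (N content / 100)
Step 2: Rate = 135 / (35 / 100)
Step 3: Rate = 135 / 0.35
Step 4: Rate = 385.7 kg/ha

385.7


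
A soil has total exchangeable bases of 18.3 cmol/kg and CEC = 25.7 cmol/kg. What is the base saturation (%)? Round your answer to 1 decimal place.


Step 1: BS = 100 * (sum of bases) / CEC
Step 2: BS = 100 * 18.3 / 25.7
Step 3: BS = 71.2%

71.2


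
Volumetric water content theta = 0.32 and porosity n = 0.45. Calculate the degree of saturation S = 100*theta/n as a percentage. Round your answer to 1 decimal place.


Step 1: S = 100 * theta_v / n
Step 2: S = 100 * 0.32 / 0.45
Step 3: S = 71.1%

71.1


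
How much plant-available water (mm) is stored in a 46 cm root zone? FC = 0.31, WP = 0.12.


Step 1: Available water = (FC - WP) * depth * 10
Step 2: AW = (0.31 - 0.12) * 46 * 10
Step 3: AW = 0.19 * 46 * 10
Step 4: AW = 87.4 mm

87.4


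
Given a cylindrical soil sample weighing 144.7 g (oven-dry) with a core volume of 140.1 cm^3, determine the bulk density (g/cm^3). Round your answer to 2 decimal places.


Step 1: Identify the formula: BD = dry mass / volume
Step 2: Substitute values: BD = 144.7 / 140.1
Step 3: BD = 1.03 g/cm^3

1.03


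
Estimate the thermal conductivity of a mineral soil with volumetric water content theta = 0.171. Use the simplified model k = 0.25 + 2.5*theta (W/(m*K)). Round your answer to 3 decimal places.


Step 1: k = 0.25 + 2.5 * theta
Step 2: k = 0.25 + 2.5 * 0.171
Step 3: k = 0.25 + 0.428
Step 4: k = 0.678 W/(m*K)

0.678


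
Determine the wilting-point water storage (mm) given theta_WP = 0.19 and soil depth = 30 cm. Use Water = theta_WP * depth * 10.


Step 1: Water (mm) = theta_WP * depth * 10
Step 2: Water = 0.19 * 30 * 10
Step 3: Water = 57.0 mm

57.0


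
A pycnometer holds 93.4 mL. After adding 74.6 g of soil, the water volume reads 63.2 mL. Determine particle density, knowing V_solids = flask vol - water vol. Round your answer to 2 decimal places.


Step 1: Volume of solids = flask volume - water volume with soil
Step 2: V_solids = 93.4 - 63.2 = 30.2 mL
Step 3: Particle density = mass / V_solids = 74.6 / 30.2 = 2.47 g/cm^3

2.47


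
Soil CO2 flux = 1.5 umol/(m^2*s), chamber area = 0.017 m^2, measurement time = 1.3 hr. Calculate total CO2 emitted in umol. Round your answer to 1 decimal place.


Step 1: Convert time to seconds: 1.3 hr * 3600 = 4680.0 s
Step 2: Total = flux * area * time_s
Step 3: Total = 1.5 * 0.017 * 4680.0
Step 4: Total = 119.3 umol

119.3


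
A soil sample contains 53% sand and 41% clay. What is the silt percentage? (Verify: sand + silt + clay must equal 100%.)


Step 1: sand + silt + clay = 100%
Step 2: silt = 100 - sand - clay
Step 3: silt = 100 - 53 - 41
Step 4: silt = 6%

6


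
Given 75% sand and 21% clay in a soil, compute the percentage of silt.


Step 1: sand + silt + clay = 100%
Step 2: silt = 100 - sand - clay
Step 3: silt = 100 - 75 - 21
Step 4: silt = 4%

4


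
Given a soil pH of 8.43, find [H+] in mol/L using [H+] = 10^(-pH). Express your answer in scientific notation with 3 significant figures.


Step 1: [H+] = 10^(-pH)
Step 2: [H+] = 10^(-8.43)
Step 3: [H+] = 3.72e-09 mol/L

3.72e-09


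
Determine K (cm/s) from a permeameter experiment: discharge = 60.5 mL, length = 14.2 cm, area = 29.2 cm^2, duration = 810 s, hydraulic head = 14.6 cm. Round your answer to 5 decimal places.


Step 1: K = Q * L / (A * t * h)
Step 2: Numerator = 60.5 * 14.2 = 859.1
Step 3: Denominator = 29.2 * 810 * 14.6 = 345319.2
Step 4: K = 859.1 / 345319.2 = 0.00249 cm/s

0.00249


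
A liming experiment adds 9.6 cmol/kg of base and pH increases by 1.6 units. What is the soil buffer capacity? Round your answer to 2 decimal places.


Step 1: BC = change in base / change in pH
Step 2: BC = 9.6 / 1.6
Step 3: BC = 6.0 cmol/(kg*pH unit)

6.0


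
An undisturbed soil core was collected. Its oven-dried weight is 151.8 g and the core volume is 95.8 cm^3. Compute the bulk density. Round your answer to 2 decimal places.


Step 1: Identify the formula: BD = dry mass / volume
Step 2: Substitute values: BD = 151.8 / 95.8
Step 3: BD = 1.58 g/cm^3

1.58


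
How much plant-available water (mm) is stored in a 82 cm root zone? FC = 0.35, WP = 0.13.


Step 1: Available water = (FC - WP) * depth * 10
Step 2: AW = (0.35 - 0.13) * 82 * 10
Step 3: AW = 0.22 * 82 * 10
Step 4: AW = 180.4 mm

180.4


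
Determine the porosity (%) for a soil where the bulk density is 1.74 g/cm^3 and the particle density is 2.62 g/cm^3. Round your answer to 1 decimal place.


Step 1: Formula: n = 100 * (1 - BD / PD)
Step 2: n = 100 * (1 - 1.74 / 2.62)
Step 3: n = 100 * (1 - 0.66412)
Step 4: n = 33.6%

33.6


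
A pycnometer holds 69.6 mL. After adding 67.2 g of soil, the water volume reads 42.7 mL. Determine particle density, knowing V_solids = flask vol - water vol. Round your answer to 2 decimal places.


Step 1: Volume of solids = flask volume - water volume with soil
Step 2: V_solids = 69.6 - 42.7 = 26.9 mL
Step 3: Particle density = mass / V_solids = 67.2 / 26.9 = 2.5 g/cm^3

2.5


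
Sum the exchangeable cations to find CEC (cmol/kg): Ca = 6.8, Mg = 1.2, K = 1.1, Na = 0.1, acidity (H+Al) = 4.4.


Step 1: CEC = Ca + Mg + K + Na + (H+Al)
Step 2: CEC = 6.8 + 1.2 + 1.1 + 0.1 + 4.4
Step 3: CEC = 13.6 cmol/kg

13.6


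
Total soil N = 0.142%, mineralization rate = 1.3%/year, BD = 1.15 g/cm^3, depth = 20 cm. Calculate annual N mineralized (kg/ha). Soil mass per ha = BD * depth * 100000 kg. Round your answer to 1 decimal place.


Step 1: Soil mass per ha = BD * depth * 100000 = 1.15 * 20 * 100000 = 2300000 kg
Step 2: Total N pool = soil mass * N%/100 = 2300000 * 0.142/100 = 3266.0 kg/ha
Step 3: N mineralized = N pool * rate%/100 = 3266.0 * 1.3/100 = 42.5 kg/ha/yr

42.5
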